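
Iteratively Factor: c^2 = (c)*(c)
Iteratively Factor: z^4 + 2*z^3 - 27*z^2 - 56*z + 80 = (z + 4)*(z^3 - 2*z^2 - 19*z + 20) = (z - 5)*(z + 4)*(z^2 + 3*z - 4) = (z - 5)*(z - 1)*(z + 4)*(z + 4)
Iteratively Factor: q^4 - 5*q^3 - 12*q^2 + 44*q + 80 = (q + 2)*(q^3 - 7*q^2 + 2*q + 40) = (q + 2)^2*(q^2 - 9*q + 20) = (q - 4)*(q + 2)^2*(q - 5)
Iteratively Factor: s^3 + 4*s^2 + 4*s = (s + 2)*(s^2 + 2*s) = s*(s + 2)*(s + 2)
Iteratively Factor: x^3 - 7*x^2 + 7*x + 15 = (x + 1)*(x^2 - 8*x + 15) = (x - 5)*(x + 1)*(x - 3)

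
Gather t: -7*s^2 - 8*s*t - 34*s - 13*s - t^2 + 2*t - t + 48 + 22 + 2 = -7*s^2 - 47*s - t^2 + t*(1 - 8*s) + 72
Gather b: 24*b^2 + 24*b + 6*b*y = 24*b^2 + b*(6*y + 24)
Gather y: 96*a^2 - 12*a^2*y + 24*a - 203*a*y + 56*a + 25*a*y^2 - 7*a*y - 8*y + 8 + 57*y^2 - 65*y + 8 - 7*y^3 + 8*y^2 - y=96*a^2 + 80*a - 7*y^3 + y^2*(25*a + 65) + y*(-12*a^2 - 210*a - 74) + 16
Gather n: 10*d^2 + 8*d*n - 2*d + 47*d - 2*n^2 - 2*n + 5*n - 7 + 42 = 10*d^2 + 45*d - 2*n^2 + n*(8*d + 3) + 35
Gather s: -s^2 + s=-s^2 + s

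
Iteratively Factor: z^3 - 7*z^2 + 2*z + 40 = (z + 2)*(z^2 - 9*z + 20) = (z - 4)*(z + 2)*(z - 5)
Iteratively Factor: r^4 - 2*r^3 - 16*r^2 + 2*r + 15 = (r + 1)*(r^3 - 3*r^2 - 13*r + 15) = (r - 1)*(r + 1)*(r^2 - 2*r - 15) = (r - 5)*(r - 1)*(r + 1)*(r + 3)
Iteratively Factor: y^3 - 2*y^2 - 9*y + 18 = (y + 3)*(y^2 - 5*y + 6) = (y - 2)*(y + 3)*(y - 3)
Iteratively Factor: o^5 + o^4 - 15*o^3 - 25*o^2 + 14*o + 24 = (o - 4)*(o^4 + 5*o^3 + 5*o^2 - 5*o - 6) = (o - 4)*(o + 1)*(o^3 + 4*o^2 + o - 6) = (o - 4)*(o - 1)*(o + 1)*(o^2 + 5*o + 6) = (o - 4)*(o - 1)*(o + 1)*(o + 3)*(o + 2)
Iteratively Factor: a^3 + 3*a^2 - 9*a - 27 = (a + 3)*(a^2 - 9) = (a - 3)*(a + 3)*(a + 3)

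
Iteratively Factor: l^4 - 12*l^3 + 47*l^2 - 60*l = (l - 3)*(l^3 - 9*l^2 + 20*l) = l*(l - 3)*(l^2 - 9*l + 20) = l*(l - 5)*(l - 3)*(l - 4)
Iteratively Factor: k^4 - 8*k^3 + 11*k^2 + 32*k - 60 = (k - 2)*(k^3 - 6*k^2 - k + 30) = (k - 2)*(k + 2)*(k^2 - 8*k + 15) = (k - 5)*(k - 2)*(k + 2)*(k - 3)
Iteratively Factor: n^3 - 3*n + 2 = (n - 1)*(n^2 + n - 2) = (n - 1)^2*(n + 2)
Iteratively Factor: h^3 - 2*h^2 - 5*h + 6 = (h - 3)*(h^2 + h - 2) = (h - 3)*(h + 2)*(h - 1)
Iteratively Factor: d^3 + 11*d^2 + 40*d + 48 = (d + 4)*(d^2 + 7*d + 12) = (d + 3)*(d + 4)*(d + 4)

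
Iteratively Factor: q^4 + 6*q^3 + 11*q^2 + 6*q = (q)*(q^3 + 6*q^2 + 11*q + 6) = q*(q + 1)*(q^2 + 5*q + 6) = q*(q + 1)*(q + 3)*(q + 2)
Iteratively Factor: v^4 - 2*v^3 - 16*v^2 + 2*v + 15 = (v + 3)*(v^3 - 5*v^2 - v + 5) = (v - 1)*(v + 3)*(v^2 - 4*v - 5) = (v - 5)*(v - 1)*(v + 3)*(v + 1)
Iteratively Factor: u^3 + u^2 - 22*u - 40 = (u + 4)*(u^2 - 3*u - 10) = (u + 2)*(u + 4)*(u - 5)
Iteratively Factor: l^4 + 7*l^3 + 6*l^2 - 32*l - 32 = (l + 4)*(l^3 + 3*l^2 - 6*l - 8) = (l + 1)*(l + 4)*(l^2 + 2*l - 8) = (l - 2)*(l + 1)*(l + 4)*(l + 4)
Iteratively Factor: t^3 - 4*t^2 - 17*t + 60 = (t + 4)*(t^2 - 8*t + 15) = (t - 5)*(t + 4)*(t - 3)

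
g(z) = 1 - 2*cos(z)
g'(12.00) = -1.07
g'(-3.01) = -0.26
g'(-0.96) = -1.64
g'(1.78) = 1.96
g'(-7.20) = -1.59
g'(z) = 2*sin(z)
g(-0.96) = -0.15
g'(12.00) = -1.07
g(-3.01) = 2.98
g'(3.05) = 0.18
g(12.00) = -0.69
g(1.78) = 1.42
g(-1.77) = 1.40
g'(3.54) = -0.78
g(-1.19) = 0.26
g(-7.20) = -0.22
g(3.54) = 2.84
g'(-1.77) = -1.96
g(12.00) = -0.69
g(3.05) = 2.99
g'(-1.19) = -1.86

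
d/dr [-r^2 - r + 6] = -2*r - 1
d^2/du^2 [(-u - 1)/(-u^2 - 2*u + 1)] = 2*(3*(-u - 1)*(u^2 + 2*u - 1) + 4*(u + 1)^3)/(u^2 + 2*u - 1)^3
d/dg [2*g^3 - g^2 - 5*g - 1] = 6*g^2 - 2*g - 5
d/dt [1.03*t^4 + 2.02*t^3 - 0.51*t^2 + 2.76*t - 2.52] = 4.12*t^3 + 6.06*t^2 - 1.02*t + 2.76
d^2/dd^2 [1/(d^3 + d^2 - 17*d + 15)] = 2*(-(3*d + 1)*(d^3 + d^2 - 17*d + 15) + (3*d^2 + 2*d - 17)^2)/(d^3 + d^2 - 17*d + 15)^3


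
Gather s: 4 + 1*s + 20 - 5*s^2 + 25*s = -5*s^2 + 26*s + 24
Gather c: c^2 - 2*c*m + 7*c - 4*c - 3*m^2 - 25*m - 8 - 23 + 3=c^2 + c*(3 - 2*m) - 3*m^2 - 25*m - 28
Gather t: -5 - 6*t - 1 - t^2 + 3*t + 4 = -t^2 - 3*t - 2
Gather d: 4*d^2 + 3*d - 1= 4*d^2 + 3*d - 1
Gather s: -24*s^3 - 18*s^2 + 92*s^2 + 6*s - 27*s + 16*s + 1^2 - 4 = -24*s^3 + 74*s^2 - 5*s - 3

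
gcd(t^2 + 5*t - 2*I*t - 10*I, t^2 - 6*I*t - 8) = t - 2*I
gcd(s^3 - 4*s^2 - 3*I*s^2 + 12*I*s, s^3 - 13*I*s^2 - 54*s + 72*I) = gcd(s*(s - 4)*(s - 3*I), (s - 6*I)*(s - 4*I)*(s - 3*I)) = s - 3*I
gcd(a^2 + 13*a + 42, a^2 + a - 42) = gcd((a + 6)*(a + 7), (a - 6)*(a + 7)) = a + 7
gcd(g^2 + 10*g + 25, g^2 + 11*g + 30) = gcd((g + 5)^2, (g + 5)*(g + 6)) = g + 5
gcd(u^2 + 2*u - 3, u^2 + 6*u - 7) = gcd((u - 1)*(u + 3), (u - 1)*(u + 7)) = u - 1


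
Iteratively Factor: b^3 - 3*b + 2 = (b - 1)*(b^2 + b - 2) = (b - 1)^2*(b + 2)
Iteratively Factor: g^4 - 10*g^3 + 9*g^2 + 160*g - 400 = (g + 4)*(g^3 - 14*g^2 + 65*g - 100) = (g - 5)*(g + 4)*(g^2 - 9*g + 20) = (g - 5)*(g - 4)*(g + 4)*(g - 5)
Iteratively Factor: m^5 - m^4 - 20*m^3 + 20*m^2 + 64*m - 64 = (m + 2)*(m^4 - 3*m^3 - 14*m^2 + 48*m - 32) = (m + 2)*(m + 4)*(m^3 - 7*m^2 + 14*m - 8) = (m - 4)*(m + 2)*(m + 4)*(m^2 - 3*m + 2) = (m - 4)*(m - 2)*(m + 2)*(m + 4)*(m - 1)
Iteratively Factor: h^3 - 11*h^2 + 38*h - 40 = (h - 4)*(h^2 - 7*h + 10) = (h - 4)*(h - 2)*(h - 5)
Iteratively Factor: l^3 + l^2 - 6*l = (l + 3)*(l^2 - 2*l) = l*(l + 3)*(l - 2)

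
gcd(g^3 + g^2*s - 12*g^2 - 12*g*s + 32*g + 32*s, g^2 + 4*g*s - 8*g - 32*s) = g - 8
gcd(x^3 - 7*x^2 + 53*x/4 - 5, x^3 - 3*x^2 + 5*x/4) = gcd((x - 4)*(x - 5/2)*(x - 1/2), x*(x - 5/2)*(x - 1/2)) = x^2 - 3*x + 5/4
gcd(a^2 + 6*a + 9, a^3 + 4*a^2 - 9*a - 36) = a + 3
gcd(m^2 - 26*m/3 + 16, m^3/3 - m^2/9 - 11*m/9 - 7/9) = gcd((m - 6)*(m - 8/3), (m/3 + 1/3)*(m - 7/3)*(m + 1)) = 1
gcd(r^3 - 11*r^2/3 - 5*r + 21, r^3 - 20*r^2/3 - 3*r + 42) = r^2 - 2*r/3 - 7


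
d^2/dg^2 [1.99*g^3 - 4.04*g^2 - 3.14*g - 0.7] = 11.94*g - 8.08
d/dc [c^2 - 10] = 2*c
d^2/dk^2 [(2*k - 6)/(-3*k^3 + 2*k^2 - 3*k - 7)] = 4*(-(k - 3)*(9*k^2 - 4*k + 3)^2 + (9*k^2 - 4*k + (k - 3)*(9*k - 2) + 3)*(3*k^3 - 2*k^2 + 3*k + 7))/(3*k^3 - 2*k^2 + 3*k + 7)^3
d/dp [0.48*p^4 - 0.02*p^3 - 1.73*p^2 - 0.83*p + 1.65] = 1.92*p^3 - 0.06*p^2 - 3.46*p - 0.83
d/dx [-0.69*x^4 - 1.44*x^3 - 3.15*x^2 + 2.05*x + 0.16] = -2.76*x^3 - 4.32*x^2 - 6.3*x + 2.05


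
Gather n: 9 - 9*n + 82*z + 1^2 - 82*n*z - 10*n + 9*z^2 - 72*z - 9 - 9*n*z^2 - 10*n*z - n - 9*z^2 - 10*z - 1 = n*(-9*z^2 - 92*z - 20)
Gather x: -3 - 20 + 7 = -16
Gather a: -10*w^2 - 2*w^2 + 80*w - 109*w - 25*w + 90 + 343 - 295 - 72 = -12*w^2 - 54*w + 66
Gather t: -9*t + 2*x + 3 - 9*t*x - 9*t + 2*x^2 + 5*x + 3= t*(-9*x - 18) + 2*x^2 + 7*x + 6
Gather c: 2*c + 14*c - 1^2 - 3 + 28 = 16*c + 24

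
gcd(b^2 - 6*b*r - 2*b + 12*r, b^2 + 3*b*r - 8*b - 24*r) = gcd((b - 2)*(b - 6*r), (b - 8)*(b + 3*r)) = 1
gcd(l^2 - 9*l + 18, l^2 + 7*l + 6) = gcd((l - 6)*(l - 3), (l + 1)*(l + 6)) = 1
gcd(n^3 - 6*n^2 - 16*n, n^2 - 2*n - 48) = n - 8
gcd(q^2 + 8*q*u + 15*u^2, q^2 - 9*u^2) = q + 3*u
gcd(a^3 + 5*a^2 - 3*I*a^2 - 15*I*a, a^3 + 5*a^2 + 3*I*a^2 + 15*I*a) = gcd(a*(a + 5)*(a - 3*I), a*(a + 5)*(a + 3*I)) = a^2 + 5*a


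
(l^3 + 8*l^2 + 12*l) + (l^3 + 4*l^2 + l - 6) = 2*l^3 + 12*l^2 + 13*l - 6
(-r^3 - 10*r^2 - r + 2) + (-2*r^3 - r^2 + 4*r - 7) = -3*r^3 - 11*r^2 + 3*r - 5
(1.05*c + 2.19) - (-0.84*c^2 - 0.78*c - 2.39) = 0.84*c^2 + 1.83*c + 4.58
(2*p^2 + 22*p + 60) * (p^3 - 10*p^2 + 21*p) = 2*p^5 + 2*p^4 - 118*p^3 - 138*p^2 + 1260*p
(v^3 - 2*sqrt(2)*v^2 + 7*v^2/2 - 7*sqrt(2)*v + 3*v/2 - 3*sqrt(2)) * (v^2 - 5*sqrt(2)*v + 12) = v^5 - 7*sqrt(2)*v^4 + 7*v^4/2 - 49*sqrt(2)*v^3/2 + 67*v^3/2 - 69*sqrt(2)*v^2/2 + 112*v^2 - 84*sqrt(2)*v + 48*v - 36*sqrt(2)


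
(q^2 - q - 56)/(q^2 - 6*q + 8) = (q^2 - q - 56)/(q^2 - 6*q + 8)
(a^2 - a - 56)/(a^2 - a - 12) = (-a^2 + a + 56)/(-a^2 + a + 12)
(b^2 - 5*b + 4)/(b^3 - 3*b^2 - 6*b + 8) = 1/(b + 2)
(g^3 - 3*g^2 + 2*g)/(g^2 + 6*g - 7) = g*(g - 2)/(g + 7)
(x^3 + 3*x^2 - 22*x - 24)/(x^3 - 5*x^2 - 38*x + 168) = (x + 1)/(x - 7)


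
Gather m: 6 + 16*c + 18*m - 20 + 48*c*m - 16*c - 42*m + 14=m*(48*c - 24)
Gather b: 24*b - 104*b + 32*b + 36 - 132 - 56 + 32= -48*b - 120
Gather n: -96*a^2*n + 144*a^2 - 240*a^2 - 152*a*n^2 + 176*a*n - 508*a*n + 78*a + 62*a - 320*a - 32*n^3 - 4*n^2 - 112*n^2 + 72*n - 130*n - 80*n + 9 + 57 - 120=-96*a^2 - 180*a - 32*n^3 + n^2*(-152*a - 116) + n*(-96*a^2 - 332*a - 138) - 54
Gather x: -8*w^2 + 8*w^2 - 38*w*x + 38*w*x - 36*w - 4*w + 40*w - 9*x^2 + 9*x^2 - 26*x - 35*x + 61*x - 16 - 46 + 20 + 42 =0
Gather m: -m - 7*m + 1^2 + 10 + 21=32 - 8*m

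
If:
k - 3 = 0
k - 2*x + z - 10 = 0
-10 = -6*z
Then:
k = 3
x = -8/3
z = 5/3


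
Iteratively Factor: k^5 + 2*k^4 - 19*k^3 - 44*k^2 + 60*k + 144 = (k - 2)*(k^4 + 4*k^3 - 11*k^2 - 66*k - 72) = (k - 2)*(k + 3)*(k^3 + k^2 - 14*k - 24) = (k - 2)*(k + 3)^2*(k^2 - 2*k - 8) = (k - 2)*(k + 2)*(k + 3)^2*(k - 4)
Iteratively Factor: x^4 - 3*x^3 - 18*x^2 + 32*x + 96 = (x + 2)*(x^3 - 5*x^2 - 8*x + 48) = (x - 4)*(x + 2)*(x^2 - x - 12) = (x - 4)^2*(x + 2)*(x + 3)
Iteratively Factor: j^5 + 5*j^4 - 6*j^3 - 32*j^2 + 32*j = (j + 4)*(j^4 + j^3 - 10*j^2 + 8*j) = (j + 4)^2*(j^3 - 3*j^2 + 2*j) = j*(j + 4)^2*(j^2 - 3*j + 2) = j*(j - 1)*(j + 4)^2*(j - 2)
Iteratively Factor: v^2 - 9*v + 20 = (v - 4)*(v - 5)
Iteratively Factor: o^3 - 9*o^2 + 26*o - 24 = (o - 3)*(o^2 - 6*o + 8) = (o - 4)*(o - 3)*(o - 2)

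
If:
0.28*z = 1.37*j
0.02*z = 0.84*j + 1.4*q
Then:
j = 0.204379562043796*z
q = -0.108342022940563*z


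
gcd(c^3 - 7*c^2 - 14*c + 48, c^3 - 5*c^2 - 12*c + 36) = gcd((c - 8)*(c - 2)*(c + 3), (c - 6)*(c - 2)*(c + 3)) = c^2 + c - 6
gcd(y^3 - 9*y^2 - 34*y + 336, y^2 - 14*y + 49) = y - 7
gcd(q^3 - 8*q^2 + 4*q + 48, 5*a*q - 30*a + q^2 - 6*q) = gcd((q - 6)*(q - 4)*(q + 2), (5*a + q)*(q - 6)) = q - 6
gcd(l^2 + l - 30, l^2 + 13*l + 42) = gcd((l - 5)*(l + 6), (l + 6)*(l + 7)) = l + 6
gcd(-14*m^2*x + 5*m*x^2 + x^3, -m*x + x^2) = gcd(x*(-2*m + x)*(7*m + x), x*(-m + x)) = x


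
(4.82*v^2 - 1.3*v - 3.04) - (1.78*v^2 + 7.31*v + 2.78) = 3.04*v^2 - 8.61*v - 5.82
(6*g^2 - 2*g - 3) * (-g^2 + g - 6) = -6*g^4 + 8*g^3 - 35*g^2 + 9*g + 18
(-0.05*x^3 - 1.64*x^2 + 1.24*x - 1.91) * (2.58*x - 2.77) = -0.129*x^4 - 4.0927*x^3 + 7.742*x^2 - 8.3626*x + 5.2907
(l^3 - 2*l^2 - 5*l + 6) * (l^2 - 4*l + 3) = l^5 - 6*l^4 + 6*l^3 + 20*l^2 - 39*l + 18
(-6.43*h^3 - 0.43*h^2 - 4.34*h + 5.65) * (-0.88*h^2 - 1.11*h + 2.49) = 5.6584*h^5 + 7.5157*h^4 - 11.7142*h^3 - 1.2253*h^2 - 17.0781*h + 14.0685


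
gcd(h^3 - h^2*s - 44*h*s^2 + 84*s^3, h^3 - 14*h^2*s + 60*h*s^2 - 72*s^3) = h^2 - 8*h*s + 12*s^2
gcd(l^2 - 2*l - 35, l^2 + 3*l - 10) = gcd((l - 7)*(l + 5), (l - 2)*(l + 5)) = l + 5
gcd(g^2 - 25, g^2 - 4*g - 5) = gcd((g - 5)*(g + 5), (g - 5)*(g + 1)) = g - 5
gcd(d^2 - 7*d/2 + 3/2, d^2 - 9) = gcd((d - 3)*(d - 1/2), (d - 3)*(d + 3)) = d - 3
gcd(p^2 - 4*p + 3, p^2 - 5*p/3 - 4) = p - 3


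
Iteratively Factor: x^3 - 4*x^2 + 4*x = (x - 2)*(x^2 - 2*x) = x*(x - 2)*(x - 2)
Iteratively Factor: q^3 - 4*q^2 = (q)*(q^2 - 4*q) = q*(q - 4)*(q)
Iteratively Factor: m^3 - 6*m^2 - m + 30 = (m - 3)*(m^2 - 3*m - 10) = (m - 5)*(m - 3)*(m + 2)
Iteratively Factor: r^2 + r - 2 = (r + 2)*(r - 1)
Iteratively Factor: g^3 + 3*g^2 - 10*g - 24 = (g + 4)*(g^2 - g - 6) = (g + 2)*(g + 4)*(g - 3)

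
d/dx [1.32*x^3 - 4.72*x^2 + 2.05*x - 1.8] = 3.96*x^2 - 9.44*x + 2.05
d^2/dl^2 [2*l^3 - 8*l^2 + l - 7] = 12*l - 16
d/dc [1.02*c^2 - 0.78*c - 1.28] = 2.04*c - 0.78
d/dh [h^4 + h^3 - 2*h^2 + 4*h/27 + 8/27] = 4*h^3 + 3*h^2 - 4*h + 4/27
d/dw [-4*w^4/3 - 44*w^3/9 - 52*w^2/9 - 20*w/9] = -16*w^3/3 - 44*w^2/3 - 104*w/9 - 20/9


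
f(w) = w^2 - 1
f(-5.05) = 24.50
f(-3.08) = 8.49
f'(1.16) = 2.32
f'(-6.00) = -12.00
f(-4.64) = 20.53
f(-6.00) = 35.00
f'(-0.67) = -1.34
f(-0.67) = -0.55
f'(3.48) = 6.96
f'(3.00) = 6.00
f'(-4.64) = -9.28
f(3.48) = 11.11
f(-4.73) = 21.37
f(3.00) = 8.00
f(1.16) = 0.35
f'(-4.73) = -9.46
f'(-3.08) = -6.16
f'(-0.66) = -1.32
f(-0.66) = -0.56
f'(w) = 2*w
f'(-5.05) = -10.10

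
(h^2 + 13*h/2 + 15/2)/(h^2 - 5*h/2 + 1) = (2*h^2 + 13*h + 15)/(2*h^2 - 5*h + 2)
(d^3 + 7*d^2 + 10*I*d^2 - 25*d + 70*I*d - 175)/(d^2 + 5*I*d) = d + 7 + 5*I + 35*I/d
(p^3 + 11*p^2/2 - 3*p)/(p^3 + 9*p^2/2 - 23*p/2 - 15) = p*(2*p - 1)/(2*p^2 - 3*p - 5)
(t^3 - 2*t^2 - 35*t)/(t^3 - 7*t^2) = (t + 5)/t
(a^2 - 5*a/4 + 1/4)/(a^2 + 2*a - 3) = (a - 1/4)/(a + 3)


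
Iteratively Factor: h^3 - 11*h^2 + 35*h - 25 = (h - 1)*(h^2 - 10*h + 25) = (h - 5)*(h - 1)*(h - 5)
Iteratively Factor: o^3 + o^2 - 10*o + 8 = (o + 4)*(o^2 - 3*o + 2) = (o - 2)*(o + 4)*(o - 1)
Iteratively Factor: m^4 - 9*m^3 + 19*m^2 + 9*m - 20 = (m - 1)*(m^3 - 8*m^2 + 11*m + 20) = (m - 5)*(m - 1)*(m^2 - 3*m - 4) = (m - 5)*(m - 1)*(m + 1)*(m - 4)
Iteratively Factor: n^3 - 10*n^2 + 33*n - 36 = (n - 3)*(n^2 - 7*n + 12) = (n - 4)*(n - 3)*(n - 3)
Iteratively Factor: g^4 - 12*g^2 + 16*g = (g)*(g^3 - 12*g + 16) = g*(g + 4)*(g^2 - 4*g + 4) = g*(g - 2)*(g + 4)*(g - 2)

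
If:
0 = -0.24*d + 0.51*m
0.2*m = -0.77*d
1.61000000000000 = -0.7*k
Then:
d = 0.00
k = -2.30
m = 0.00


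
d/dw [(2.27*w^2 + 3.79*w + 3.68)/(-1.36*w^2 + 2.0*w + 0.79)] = (9.6944*w^2 + 13.5962*w - 4.3659)/(1.8496*w^4 - 5.44*w^3 + 1.8512*w^2 + 3.16*w + 0.6241)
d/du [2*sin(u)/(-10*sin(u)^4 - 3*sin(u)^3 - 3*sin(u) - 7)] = 2*(30*sin(u)^4 + 6*sin(u)^3 - 7)*cos(u)/(10*sin(u)^4 + 3*sin(u)^3 + 3*sin(u) + 7)^2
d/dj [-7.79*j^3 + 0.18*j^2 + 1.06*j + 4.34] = -23.37*j^2 + 0.36*j + 1.06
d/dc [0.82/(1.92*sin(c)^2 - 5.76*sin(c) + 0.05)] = (4.7232 - 3.1488*sin(c))*cos(c)/(1.92*sin(c)^2 - 5.76*sin(c) + 0.05)^2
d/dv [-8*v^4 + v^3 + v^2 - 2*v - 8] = -32*v^3 + 3*v^2 + 2*v - 2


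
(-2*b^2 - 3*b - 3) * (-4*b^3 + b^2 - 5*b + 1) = 8*b^5 + 10*b^4 + 19*b^3 + 10*b^2 + 12*b - 3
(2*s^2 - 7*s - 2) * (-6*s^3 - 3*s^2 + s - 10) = -12*s^5 + 36*s^4 + 35*s^3 - 21*s^2 + 68*s + 20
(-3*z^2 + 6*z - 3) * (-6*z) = 18*z^3 - 36*z^2 + 18*z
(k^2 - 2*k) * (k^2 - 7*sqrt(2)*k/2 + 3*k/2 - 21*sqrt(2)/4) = k^4 - 7*sqrt(2)*k^3/2 - k^3/2 - 3*k^2 + 7*sqrt(2)*k^2/4 + 21*sqrt(2)*k/2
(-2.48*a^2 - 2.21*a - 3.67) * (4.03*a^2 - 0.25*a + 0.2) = -9.9944*a^4 - 8.2863*a^3 - 14.7336*a^2 + 0.4755*a - 0.734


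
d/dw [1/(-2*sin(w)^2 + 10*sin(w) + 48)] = (2*sin(w) - 5)*cos(w)/(2*(sin(w) - 8)^2*(sin(w) + 3)^2)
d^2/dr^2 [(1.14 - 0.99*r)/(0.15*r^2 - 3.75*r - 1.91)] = ((0.3*r - 3.75)*(0.6*r - 7.5)*(0.99*r - 1.14) + (0.891*r - 7.767)*(-0.15*r^2 + 3.75*r + 1.91))/(-0.15*r^2 + 3.75*r + 1.91)^3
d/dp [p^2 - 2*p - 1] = 2*p - 2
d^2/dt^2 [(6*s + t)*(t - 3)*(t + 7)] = 12*s + 6*t + 8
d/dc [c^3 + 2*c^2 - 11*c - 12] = 3*c^2 + 4*c - 11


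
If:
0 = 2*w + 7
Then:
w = -7/2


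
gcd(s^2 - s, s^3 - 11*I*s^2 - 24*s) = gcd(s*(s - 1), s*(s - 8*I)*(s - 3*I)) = s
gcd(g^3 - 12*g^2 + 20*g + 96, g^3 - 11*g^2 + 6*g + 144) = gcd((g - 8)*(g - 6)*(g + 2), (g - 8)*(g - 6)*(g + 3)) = g^2 - 14*g + 48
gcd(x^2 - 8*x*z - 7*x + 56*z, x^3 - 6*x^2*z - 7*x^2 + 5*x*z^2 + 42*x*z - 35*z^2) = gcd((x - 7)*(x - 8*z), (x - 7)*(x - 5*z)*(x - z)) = x - 7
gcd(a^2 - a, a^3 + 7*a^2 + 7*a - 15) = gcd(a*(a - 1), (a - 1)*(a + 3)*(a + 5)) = a - 1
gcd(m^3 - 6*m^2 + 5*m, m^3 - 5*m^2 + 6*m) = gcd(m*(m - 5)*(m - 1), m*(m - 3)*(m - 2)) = m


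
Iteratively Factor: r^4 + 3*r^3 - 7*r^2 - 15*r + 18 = (r + 3)*(r^3 - 7*r + 6) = (r + 3)^2*(r^2 - 3*r + 2) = (r - 1)*(r + 3)^2*(r - 2)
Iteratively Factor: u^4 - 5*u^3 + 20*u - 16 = (u - 2)*(u^3 - 3*u^2 - 6*u + 8) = (u - 2)*(u + 2)*(u^2 - 5*u + 4) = (u - 4)*(u - 2)*(u + 2)*(u - 1)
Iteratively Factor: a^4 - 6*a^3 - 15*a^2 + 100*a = (a - 5)*(a^3 - a^2 - 20*a) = (a - 5)^2*(a^2 + 4*a) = (a - 5)^2*(a + 4)*(a)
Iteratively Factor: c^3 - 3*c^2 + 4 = (c - 2)*(c^2 - c - 2) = (c - 2)*(c + 1)*(c - 2)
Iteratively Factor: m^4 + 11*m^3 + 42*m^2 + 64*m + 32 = (m + 4)*(m^3 + 7*m^2 + 14*m + 8) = (m + 2)*(m + 4)*(m^2 + 5*m + 4) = (m + 2)*(m + 4)^2*(m + 1)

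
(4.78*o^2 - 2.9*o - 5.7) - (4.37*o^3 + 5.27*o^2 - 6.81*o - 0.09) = -4.37*o^3 - 0.489999999999999*o^2 + 3.91*o - 5.61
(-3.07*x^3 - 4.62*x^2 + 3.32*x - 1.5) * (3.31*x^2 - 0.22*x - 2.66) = -10.1617*x^5 - 14.6168*x^4 + 20.1718*x^3 + 6.5938*x^2 - 8.5012*x + 3.99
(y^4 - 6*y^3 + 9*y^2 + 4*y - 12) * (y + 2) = y^5 - 4*y^4 - 3*y^3 + 22*y^2 - 4*y - 24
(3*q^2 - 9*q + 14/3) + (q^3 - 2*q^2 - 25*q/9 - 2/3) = q^3 + q^2 - 106*q/9 + 4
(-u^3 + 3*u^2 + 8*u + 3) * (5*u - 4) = -5*u^4 + 19*u^3 + 28*u^2 - 17*u - 12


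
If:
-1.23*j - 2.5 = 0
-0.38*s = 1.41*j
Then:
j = -2.03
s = 7.54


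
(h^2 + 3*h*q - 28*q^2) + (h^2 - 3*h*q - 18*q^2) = 2*h^2 - 46*q^2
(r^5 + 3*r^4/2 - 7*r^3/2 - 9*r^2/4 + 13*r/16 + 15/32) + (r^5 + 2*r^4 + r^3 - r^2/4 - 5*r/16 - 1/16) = 2*r^5 + 7*r^4/2 - 5*r^3/2 - 5*r^2/2 + r/2 + 13/32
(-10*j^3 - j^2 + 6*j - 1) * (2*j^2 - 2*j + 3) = -20*j^5 + 18*j^4 - 16*j^3 - 17*j^2 + 20*j - 3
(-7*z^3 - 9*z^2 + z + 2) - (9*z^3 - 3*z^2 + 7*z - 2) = -16*z^3 - 6*z^2 - 6*z + 4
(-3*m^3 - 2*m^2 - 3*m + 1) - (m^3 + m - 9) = -4*m^3 - 2*m^2 - 4*m + 10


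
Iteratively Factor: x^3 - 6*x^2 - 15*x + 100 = (x - 5)*(x^2 - x - 20) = (x - 5)*(x + 4)*(x - 5)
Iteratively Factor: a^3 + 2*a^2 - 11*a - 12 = (a + 4)*(a^2 - 2*a - 3) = (a - 3)*(a + 4)*(a + 1)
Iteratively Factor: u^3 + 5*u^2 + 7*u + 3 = (u + 3)*(u^2 + 2*u + 1) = (u + 1)*(u + 3)*(u + 1)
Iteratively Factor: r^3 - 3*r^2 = (r - 3)*(r^2) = r*(r - 3)*(r)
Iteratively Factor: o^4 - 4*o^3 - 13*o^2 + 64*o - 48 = (o + 4)*(o^3 - 8*o^2 + 19*o - 12) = (o - 3)*(o + 4)*(o^2 - 5*o + 4) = (o - 4)*(o - 3)*(o + 4)*(o - 1)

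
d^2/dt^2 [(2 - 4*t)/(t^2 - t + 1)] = 4*(2*t - 1)*(3*t^2 - 3*t - (2*t - 1)^2 + 3)/(t^2 - t + 1)^3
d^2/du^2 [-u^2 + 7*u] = -2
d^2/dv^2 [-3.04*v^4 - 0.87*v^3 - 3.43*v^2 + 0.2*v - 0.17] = -36.48*v^2 - 5.22*v - 6.86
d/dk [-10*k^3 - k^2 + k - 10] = -30*k^2 - 2*k + 1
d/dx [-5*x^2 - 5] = -10*x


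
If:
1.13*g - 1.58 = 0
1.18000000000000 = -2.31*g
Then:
No Solution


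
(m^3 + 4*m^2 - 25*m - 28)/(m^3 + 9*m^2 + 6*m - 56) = (m^2 - 3*m - 4)/(m^2 + 2*m - 8)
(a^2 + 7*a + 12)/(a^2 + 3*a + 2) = (a^2 + 7*a + 12)/(a^2 + 3*a + 2)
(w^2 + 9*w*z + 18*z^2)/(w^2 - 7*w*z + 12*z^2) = (w^2 + 9*w*z + 18*z^2)/(w^2 - 7*w*z + 12*z^2)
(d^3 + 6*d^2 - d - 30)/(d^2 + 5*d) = d + 1 - 6/d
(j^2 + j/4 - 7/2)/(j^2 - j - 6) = (j - 7/4)/(j - 3)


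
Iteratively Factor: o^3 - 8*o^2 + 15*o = (o)*(o^2 - 8*o + 15) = o*(o - 3)*(o - 5)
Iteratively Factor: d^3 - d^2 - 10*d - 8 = (d + 1)*(d^2 - 2*d - 8) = (d + 1)*(d + 2)*(d - 4)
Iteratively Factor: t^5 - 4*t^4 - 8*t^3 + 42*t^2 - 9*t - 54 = (t + 1)*(t^4 - 5*t^3 - 3*t^2 + 45*t - 54) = (t + 1)*(t + 3)*(t^3 - 8*t^2 + 21*t - 18) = (t - 3)*(t + 1)*(t + 3)*(t^2 - 5*t + 6) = (t - 3)^2*(t + 1)*(t + 3)*(t - 2)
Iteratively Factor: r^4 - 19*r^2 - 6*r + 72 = (r - 4)*(r^3 + 4*r^2 - 3*r - 18) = (r - 4)*(r + 3)*(r^2 + r - 6) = (r - 4)*(r + 3)^2*(r - 2)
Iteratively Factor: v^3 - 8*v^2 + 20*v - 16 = (v - 2)*(v^2 - 6*v + 8) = (v - 4)*(v - 2)*(v - 2)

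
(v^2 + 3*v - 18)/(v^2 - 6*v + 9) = (v + 6)/(v - 3)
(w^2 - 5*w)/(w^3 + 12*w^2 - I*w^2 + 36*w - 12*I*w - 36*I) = w*(w - 5)/(w^3 + w^2*(12 - I) + 12*w*(3 - I) - 36*I)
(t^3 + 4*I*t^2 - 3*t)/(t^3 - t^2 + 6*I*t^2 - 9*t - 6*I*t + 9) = t*(t + I)/(t^2 + t*(-1 + 3*I) - 3*I)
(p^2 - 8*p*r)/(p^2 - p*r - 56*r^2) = p/(p + 7*r)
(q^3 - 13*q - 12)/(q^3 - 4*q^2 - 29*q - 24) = (q - 4)/(q - 8)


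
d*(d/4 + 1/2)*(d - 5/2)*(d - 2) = d^4/4 - 5*d^3/8 - d^2 + 5*d/2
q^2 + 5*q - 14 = (q - 2)*(q + 7)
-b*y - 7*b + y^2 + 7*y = (-b + y)*(y + 7)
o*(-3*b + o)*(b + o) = -3*b^2*o - 2*b*o^2 + o^3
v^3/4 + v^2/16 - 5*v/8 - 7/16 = (v/4 + 1/4)*(v - 7/4)*(v + 1)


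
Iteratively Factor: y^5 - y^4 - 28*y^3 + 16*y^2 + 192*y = (y - 4)*(y^4 + 3*y^3 - 16*y^2 - 48*y) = (y - 4)*(y + 3)*(y^3 - 16*y) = (y - 4)*(y + 3)*(y + 4)*(y^2 - 4*y) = (y - 4)^2*(y + 3)*(y + 4)*(y)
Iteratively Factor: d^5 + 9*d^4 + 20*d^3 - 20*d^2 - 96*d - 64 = (d + 4)*(d^4 + 5*d^3 - 20*d - 16) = (d + 1)*(d + 4)*(d^3 + 4*d^2 - 4*d - 16) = (d + 1)*(d + 2)*(d + 4)*(d^2 + 2*d - 8) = (d - 2)*(d + 1)*(d + 2)*(d + 4)*(d + 4)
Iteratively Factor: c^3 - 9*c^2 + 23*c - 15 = (c - 5)*(c^2 - 4*c + 3) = (c - 5)*(c - 3)*(c - 1)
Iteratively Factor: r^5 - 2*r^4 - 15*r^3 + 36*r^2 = (r)*(r^4 - 2*r^3 - 15*r^2 + 36*r) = r*(r + 4)*(r^3 - 6*r^2 + 9*r) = r*(r - 3)*(r + 4)*(r^2 - 3*r) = r*(r - 3)^2*(r + 4)*(r)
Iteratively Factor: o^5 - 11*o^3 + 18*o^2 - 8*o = (o - 1)*(o^4 + o^3 - 10*o^2 + 8*o) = (o - 1)^2*(o^3 + 2*o^2 - 8*o) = (o - 1)^2*(o + 4)*(o^2 - 2*o) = o*(o - 1)^2*(o + 4)*(o - 2)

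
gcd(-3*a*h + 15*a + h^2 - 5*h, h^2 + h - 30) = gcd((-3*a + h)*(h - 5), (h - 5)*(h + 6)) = h - 5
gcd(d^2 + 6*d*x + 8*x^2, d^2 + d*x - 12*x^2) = d + 4*x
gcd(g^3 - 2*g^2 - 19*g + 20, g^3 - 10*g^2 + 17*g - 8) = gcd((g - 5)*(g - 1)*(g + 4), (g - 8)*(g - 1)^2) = g - 1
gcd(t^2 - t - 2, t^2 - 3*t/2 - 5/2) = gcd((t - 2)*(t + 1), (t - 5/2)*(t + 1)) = t + 1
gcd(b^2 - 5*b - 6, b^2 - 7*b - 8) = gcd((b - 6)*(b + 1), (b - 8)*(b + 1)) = b + 1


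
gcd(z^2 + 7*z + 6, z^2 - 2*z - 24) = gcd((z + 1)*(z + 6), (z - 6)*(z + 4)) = 1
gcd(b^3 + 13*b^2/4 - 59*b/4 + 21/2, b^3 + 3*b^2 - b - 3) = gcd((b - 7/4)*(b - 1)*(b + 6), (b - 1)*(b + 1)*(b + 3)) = b - 1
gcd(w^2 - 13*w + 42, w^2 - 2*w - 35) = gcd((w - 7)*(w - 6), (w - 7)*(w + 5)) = w - 7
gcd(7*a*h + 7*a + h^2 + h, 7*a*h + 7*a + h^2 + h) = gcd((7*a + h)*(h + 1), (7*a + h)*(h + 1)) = 7*a*h + 7*a + h^2 + h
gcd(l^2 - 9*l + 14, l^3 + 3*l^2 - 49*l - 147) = l - 7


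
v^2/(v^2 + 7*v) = v/(v + 7)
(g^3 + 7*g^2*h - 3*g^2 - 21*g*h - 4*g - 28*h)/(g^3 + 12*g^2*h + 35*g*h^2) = (g^2 - 3*g - 4)/(g*(g + 5*h))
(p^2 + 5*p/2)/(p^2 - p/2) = (2*p + 5)/(2*p - 1)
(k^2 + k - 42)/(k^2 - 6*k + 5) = (k^2 + k - 42)/(k^2 - 6*k + 5)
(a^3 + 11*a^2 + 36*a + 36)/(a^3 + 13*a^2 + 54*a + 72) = (a + 2)/(a + 4)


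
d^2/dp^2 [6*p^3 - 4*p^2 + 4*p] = 36*p - 8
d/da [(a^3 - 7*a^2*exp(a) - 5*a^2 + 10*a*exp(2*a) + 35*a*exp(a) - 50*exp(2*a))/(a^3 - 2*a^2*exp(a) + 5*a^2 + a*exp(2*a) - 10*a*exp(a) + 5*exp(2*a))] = (-5*a^4*exp(a) + 13*a^3*exp(2*a) + 5*a^3*exp(a) + 10*a^3 - 13*a^2*exp(2*a) + 45*a^2*exp(a) - 155*a*exp(2*a) - 125*a*exp(a) - 100*exp(3*a) + 325*exp(2*a))/(a^5 - 3*a^4*exp(a) + 10*a^4 + 3*a^3*exp(2*a) - 30*a^3*exp(a) + 25*a^3 - a^2*exp(3*a) + 30*a^2*exp(2*a) - 75*a^2*exp(a) - 10*a*exp(3*a) + 75*a*exp(2*a) - 25*exp(3*a))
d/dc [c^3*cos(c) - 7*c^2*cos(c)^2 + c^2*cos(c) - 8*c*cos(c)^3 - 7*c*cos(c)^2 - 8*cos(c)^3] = -c^3*sin(c) - c^2*sin(c) + 7*c^2*sin(2*c) + 3*c^2*cos(c) + 24*c*sin(c)*cos(c)^2 + 7*c*sin(2*c) - 14*c*cos(c)^2 + 2*c*cos(c) + 24*sin(c)*cos(c)^2 - 8*cos(c)^3 - 7*cos(c)^2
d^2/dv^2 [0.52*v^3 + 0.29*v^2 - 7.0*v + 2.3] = 3.12*v + 0.58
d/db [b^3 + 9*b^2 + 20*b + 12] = 3*b^2 + 18*b + 20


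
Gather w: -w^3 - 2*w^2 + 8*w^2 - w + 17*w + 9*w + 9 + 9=-w^3 + 6*w^2 + 25*w + 18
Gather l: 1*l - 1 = l - 1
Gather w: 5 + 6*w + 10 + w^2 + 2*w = w^2 + 8*w + 15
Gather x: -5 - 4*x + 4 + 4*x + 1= 0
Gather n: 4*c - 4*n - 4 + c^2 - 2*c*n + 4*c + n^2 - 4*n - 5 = c^2 + 8*c + n^2 + n*(-2*c - 8) - 9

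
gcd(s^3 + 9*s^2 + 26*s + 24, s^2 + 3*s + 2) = s + 2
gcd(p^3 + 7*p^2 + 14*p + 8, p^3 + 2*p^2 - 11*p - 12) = p^2 + 5*p + 4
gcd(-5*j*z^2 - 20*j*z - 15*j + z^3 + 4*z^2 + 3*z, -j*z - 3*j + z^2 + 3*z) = z + 3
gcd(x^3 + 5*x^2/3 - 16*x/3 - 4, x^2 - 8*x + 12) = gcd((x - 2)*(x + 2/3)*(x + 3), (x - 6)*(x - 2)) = x - 2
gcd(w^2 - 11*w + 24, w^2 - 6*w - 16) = w - 8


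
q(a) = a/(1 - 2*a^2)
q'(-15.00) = 0.00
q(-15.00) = 0.03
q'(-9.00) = 0.01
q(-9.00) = 0.06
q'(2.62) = 0.09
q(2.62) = -0.21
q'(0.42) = 3.23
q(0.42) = 0.65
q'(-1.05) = 2.21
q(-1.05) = 0.87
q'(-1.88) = 0.22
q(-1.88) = 0.31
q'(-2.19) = 0.14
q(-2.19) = 0.25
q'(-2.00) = 0.18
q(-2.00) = 0.29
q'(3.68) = 0.04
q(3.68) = -0.14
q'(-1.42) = 0.55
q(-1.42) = 0.47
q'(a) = 4*a^2/(1 - 2*a^2)^2 + 1/(1 - 2*a^2) = (2*a^2 + 1)/(2*a^2 - 1)^2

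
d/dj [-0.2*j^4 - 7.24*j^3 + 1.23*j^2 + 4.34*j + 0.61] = -0.8*j^3 - 21.72*j^2 + 2.46*j + 4.34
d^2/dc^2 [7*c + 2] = 0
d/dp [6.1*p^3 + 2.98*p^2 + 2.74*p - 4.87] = 18.3*p^2 + 5.96*p + 2.74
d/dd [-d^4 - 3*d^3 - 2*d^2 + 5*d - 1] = -4*d^3 - 9*d^2 - 4*d + 5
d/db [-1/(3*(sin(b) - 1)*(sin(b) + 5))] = 2*(sin(b) + 2)*cos(b)/(3*(sin(b) - 1)^2*(sin(b) + 5)^2)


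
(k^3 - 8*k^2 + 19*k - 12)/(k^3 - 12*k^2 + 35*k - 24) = (k - 4)/(k - 8)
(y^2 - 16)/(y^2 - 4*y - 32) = (y - 4)/(y - 8)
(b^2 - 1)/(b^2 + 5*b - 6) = (b + 1)/(b + 6)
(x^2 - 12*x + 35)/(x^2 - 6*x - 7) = (x - 5)/(x + 1)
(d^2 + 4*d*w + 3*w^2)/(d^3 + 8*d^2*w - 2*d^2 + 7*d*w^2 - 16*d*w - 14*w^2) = (d + 3*w)/(d^2 + 7*d*w - 2*d - 14*w)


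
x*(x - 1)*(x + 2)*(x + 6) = x^4 + 7*x^3 + 4*x^2 - 12*x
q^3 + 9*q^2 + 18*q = q*(q + 3)*(q + 6)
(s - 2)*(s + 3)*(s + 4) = s^3 + 5*s^2 - 2*s - 24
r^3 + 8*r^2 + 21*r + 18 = (r + 2)*(r + 3)^2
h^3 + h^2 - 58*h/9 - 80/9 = (h - 8/3)*(h + 5/3)*(h + 2)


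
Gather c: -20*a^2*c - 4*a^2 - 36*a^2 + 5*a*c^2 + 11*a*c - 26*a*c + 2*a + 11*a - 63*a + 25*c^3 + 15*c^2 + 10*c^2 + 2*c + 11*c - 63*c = -40*a^2 - 50*a + 25*c^3 + c^2*(5*a + 25) + c*(-20*a^2 - 15*a - 50)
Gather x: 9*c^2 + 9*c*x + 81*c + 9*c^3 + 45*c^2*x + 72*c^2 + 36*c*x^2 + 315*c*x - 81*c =9*c^3 + 81*c^2 + 36*c*x^2 + x*(45*c^2 + 324*c)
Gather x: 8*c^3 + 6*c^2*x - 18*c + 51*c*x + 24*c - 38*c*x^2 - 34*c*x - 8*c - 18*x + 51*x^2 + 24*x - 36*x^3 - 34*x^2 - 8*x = 8*c^3 - 2*c - 36*x^3 + x^2*(17 - 38*c) + x*(6*c^2 + 17*c - 2)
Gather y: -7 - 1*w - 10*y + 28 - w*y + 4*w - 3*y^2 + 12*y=3*w - 3*y^2 + y*(2 - w) + 21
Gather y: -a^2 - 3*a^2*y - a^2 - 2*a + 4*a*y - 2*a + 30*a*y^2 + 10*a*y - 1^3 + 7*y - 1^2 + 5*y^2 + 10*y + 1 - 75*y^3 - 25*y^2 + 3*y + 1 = -2*a^2 - 4*a - 75*y^3 + y^2*(30*a - 20) + y*(-3*a^2 + 14*a + 20)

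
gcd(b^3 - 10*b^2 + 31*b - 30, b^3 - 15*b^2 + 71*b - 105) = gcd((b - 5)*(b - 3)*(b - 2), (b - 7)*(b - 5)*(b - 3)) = b^2 - 8*b + 15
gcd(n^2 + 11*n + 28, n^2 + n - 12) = n + 4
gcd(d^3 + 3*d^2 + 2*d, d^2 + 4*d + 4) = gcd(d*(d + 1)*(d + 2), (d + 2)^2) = d + 2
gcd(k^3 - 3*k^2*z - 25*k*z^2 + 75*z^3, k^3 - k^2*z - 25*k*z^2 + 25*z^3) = -k^2 + 25*z^2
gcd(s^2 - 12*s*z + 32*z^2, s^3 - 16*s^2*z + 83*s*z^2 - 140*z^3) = -s + 4*z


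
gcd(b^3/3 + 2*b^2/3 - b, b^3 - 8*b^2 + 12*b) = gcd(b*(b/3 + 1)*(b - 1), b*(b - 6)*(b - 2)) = b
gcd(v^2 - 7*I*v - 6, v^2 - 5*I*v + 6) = v - 6*I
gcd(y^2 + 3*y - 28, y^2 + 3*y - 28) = y^2 + 3*y - 28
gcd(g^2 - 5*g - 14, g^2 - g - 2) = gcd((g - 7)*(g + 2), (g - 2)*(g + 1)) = 1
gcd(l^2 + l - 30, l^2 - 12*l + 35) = l - 5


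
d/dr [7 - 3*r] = -3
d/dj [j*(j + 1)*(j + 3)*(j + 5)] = 4*j^3 + 27*j^2 + 46*j + 15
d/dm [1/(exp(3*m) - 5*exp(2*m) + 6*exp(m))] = (-3*exp(2*m) + 10*exp(m) - 6)*exp(-m)/(exp(2*m) - 5*exp(m) + 6)^2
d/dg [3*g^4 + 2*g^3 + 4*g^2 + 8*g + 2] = 12*g^3 + 6*g^2 + 8*g + 8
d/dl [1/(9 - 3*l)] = 1/(3*(l - 3)^2)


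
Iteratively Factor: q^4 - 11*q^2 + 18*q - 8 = (q - 1)*(q^3 + q^2 - 10*q + 8) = (q - 2)*(q - 1)*(q^2 + 3*q - 4) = (q - 2)*(q - 1)^2*(q + 4)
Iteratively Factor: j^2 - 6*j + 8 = (j - 2)*(j - 4)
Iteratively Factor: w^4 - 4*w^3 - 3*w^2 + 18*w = (w)*(w^3 - 4*w^2 - 3*w + 18) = w*(w - 3)*(w^2 - w - 6) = w*(w - 3)^2*(w + 2)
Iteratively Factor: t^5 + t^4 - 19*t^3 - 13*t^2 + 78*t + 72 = (t + 2)*(t^4 - t^3 - 17*t^2 + 21*t + 36) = (t + 2)*(t + 4)*(t^3 - 5*t^2 + 3*t + 9) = (t + 1)*(t + 2)*(t + 4)*(t^2 - 6*t + 9) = (t - 3)*(t + 1)*(t + 2)*(t + 4)*(t - 3)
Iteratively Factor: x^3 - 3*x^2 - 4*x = (x + 1)*(x^2 - 4*x) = x*(x + 1)*(x - 4)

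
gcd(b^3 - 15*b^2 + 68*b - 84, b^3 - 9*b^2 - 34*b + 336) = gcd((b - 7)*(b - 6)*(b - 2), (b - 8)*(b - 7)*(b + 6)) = b - 7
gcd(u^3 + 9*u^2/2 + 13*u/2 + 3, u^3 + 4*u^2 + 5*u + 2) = u^2 + 3*u + 2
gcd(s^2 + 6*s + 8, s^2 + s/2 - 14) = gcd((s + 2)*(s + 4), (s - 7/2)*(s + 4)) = s + 4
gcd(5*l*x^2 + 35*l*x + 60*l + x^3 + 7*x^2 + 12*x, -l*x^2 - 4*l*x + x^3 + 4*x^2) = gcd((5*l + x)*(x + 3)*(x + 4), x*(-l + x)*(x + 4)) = x + 4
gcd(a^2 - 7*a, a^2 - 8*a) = a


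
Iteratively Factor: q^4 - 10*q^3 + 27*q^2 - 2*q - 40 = (q + 1)*(q^3 - 11*q^2 + 38*q - 40) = (q - 5)*(q + 1)*(q^2 - 6*q + 8) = (q - 5)*(q - 4)*(q + 1)*(q - 2)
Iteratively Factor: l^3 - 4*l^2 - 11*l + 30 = (l - 5)*(l^2 + l - 6) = (l - 5)*(l - 2)*(l + 3)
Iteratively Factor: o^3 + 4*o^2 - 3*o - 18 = (o - 2)*(o^2 + 6*o + 9) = (o - 2)*(o + 3)*(o + 3)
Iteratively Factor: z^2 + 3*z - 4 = (z - 1)*(z + 4)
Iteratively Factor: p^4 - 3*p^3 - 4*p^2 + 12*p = (p)*(p^3 - 3*p^2 - 4*p + 12) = p*(p + 2)*(p^2 - 5*p + 6) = p*(p - 3)*(p + 2)*(p - 2)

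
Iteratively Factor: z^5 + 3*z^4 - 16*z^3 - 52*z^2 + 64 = (z + 4)*(z^4 - z^3 - 12*z^2 - 4*z + 16) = (z + 2)*(z + 4)*(z^3 - 3*z^2 - 6*z + 8) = (z - 4)*(z + 2)*(z + 4)*(z^2 + z - 2) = (z - 4)*(z - 1)*(z + 2)*(z + 4)*(z + 2)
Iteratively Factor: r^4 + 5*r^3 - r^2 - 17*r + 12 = (r + 3)*(r^3 + 2*r^2 - 7*r + 4) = (r - 1)*(r + 3)*(r^2 + 3*r - 4) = (r - 1)*(r + 3)*(r + 4)*(r - 1)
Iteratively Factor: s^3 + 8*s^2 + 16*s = (s + 4)*(s^2 + 4*s) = (s + 4)^2*(s)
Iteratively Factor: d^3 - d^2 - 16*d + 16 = (d + 4)*(d^2 - 5*d + 4) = (d - 4)*(d + 4)*(d - 1)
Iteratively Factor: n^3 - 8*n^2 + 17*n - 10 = (n - 2)*(n^2 - 6*n + 5) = (n - 2)*(n - 1)*(n - 5)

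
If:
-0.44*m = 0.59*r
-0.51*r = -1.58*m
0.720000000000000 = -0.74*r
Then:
No Solution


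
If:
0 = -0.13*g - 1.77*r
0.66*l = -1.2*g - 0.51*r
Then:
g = -13.6153846153846*r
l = 23.9825174825175*r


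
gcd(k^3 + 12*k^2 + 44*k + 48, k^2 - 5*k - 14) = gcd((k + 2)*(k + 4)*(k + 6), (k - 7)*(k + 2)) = k + 2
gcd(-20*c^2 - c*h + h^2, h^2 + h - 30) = 1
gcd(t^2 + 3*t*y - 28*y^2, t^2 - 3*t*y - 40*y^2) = 1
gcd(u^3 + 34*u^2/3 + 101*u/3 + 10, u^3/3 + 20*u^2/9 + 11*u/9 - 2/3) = u + 6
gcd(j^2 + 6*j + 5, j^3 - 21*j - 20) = j + 1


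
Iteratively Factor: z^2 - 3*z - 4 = (z + 1)*(z - 4)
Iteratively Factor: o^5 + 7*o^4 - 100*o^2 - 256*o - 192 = (o + 4)*(o^4 + 3*o^3 - 12*o^2 - 52*o - 48) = (o - 4)*(o + 4)*(o^3 + 7*o^2 + 16*o + 12) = (o - 4)*(o + 2)*(o + 4)*(o^2 + 5*o + 6) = (o - 4)*(o + 2)*(o + 3)*(o + 4)*(o + 2)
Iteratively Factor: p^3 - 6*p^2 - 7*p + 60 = (p - 5)*(p^2 - p - 12) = (p - 5)*(p + 3)*(p - 4)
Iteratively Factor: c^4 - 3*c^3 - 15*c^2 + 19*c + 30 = (c + 1)*(c^3 - 4*c^2 - 11*c + 30) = (c - 2)*(c + 1)*(c^2 - 2*c - 15) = (c - 2)*(c + 1)*(c + 3)*(c - 5)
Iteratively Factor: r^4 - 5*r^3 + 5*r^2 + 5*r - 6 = (r - 2)*(r^3 - 3*r^2 - r + 3) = (r - 2)*(r - 1)*(r^2 - 2*r - 3) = (r - 2)*(r - 1)*(r + 1)*(r - 3)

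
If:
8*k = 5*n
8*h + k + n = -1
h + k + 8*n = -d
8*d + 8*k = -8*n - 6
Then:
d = -1669/1740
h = -263/1740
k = 7/87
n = 56/435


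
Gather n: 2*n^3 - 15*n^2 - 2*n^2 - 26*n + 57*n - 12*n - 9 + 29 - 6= 2*n^3 - 17*n^2 + 19*n + 14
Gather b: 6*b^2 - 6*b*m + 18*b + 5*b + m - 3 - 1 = 6*b^2 + b*(23 - 6*m) + m - 4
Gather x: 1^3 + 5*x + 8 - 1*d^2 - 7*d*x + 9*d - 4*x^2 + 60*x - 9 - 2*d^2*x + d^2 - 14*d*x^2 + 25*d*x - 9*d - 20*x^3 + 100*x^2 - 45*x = -20*x^3 + x^2*(96 - 14*d) + x*(-2*d^2 + 18*d + 20)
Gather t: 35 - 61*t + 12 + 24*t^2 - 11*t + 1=24*t^2 - 72*t + 48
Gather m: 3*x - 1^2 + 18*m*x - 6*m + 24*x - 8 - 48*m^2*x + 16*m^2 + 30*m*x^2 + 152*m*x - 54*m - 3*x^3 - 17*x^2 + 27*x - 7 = m^2*(16 - 48*x) + m*(30*x^2 + 170*x - 60) - 3*x^3 - 17*x^2 + 54*x - 16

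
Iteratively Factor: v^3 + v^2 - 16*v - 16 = (v + 4)*(v^2 - 3*v - 4) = (v + 1)*(v + 4)*(v - 4)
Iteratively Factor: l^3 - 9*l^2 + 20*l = (l - 5)*(l^2 - 4*l) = (l - 5)*(l - 4)*(l)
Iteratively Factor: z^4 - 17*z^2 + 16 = (z - 1)*(z^3 + z^2 - 16*z - 16) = (z - 1)*(z + 4)*(z^2 - 3*z - 4) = (z - 4)*(z - 1)*(z + 4)*(z + 1)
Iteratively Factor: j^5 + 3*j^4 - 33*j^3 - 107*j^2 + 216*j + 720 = (j + 3)*(j^4 - 33*j^2 - 8*j + 240) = (j - 3)*(j + 3)*(j^3 + 3*j^2 - 24*j - 80) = (j - 3)*(j + 3)*(j + 4)*(j^2 - j - 20) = (j - 5)*(j - 3)*(j + 3)*(j + 4)*(j + 4)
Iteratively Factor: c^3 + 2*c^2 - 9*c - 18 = (c + 3)*(c^2 - c - 6) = (c - 3)*(c + 3)*(c + 2)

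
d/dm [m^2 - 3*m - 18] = 2*m - 3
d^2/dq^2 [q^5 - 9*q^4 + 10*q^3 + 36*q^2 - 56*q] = 20*q^3 - 108*q^2 + 60*q + 72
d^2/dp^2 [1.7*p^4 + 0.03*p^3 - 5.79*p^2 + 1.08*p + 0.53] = 20.4*p^2 + 0.18*p - 11.58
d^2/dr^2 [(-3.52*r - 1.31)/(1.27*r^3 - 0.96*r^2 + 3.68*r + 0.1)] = (-34.064448*r^5 + 0.394716000000003*r^4 + 51.968512*r^3 - 38.613792*r^2 + 26.738508*r - 33.141888)/(2.048383*r^9 - 4.645152*r^8 + 21.317712*r^7 - 27.320802*r^6 + 61.039488*r^5 - 35.921472*r^4 + 47.754452*r^3 + 4.03392*r^2 + 0.1104*r + 0.001)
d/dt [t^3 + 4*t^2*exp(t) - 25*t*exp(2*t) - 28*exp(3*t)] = 4*t^2*exp(t) + 3*t^2 - 50*t*exp(2*t) + 8*t*exp(t) - 84*exp(3*t) - 25*exp(2*t)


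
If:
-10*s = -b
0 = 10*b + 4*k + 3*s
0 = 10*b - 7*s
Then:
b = 0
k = 0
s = 0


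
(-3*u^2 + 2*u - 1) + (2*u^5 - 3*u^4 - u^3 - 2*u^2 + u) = 2*u^5 - 3*u^4 - u^3 - 5*u^2 + 3*u - 1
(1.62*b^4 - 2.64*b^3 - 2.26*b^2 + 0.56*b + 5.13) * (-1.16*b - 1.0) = -1.8792*b^5 + 1.4424*b^4 + 5.2616*b^3 + 1.6104*b^2 - 6.5108*b - 5.13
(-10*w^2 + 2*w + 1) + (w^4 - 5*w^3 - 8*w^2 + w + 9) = w^4 - 5*w^3 - 18*w^2 + 3*w + 10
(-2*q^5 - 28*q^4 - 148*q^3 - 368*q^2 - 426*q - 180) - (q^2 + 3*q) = -2*q^5 - 28*q^4 - 148*q^3 - 369*q^2 - 429*q - 180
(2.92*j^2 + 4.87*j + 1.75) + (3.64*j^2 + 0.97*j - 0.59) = 6.56*j^2 + 5.84*j + 1.16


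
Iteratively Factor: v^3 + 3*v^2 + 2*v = (v)*(v^2 + 3*v + 2) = v*(v + 1)*(v + 2)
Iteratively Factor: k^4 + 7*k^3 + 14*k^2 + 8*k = (k + 1)*(k^3 + 6*k^2 + 8*k) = (k + 1)*(k + 4)*(k^2 + 2*k) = k*(k + 1)*(k + 4)*(k + 2)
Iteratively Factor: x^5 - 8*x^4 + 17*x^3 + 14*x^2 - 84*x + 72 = (x + 2)*(x^4 - 10*x^3 + 37*x^2 - 60*x + 36) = (x - 2)*(x + 2)*(x^3 - 8*x^2 + 21*x - 18) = (x - 2)^2*(x + 2)*(x^2 - 6*x + 9) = (x - 3)*(x - 2)^2*(x + 2)*(x - 3)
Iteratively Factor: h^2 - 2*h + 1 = (h - 1)*(h - 1)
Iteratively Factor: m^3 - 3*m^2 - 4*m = (m - 4)*(m^2 + m) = m*(m - 4)*(m + 1)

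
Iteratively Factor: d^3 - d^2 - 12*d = (d - 4)*(d^2 + 3*d) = d*(d - 4)*(d + 3)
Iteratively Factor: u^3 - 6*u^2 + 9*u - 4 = (u - 1)*(u^2 - 5*u + 4) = (u - 1)^2*(u - 4)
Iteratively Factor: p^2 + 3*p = (p)*(p + 3)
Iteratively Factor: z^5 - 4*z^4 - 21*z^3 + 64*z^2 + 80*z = (z - 4)*(z^4 - 21*z^2 - 20*z) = z*(z - 4)*(z^3 - 21*z - 20) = z*(z - 5)*(z - 4)*(z^2 + 5*z + 4) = z*(z - 5)*(z - 4)*(z + 1)*(z + 4)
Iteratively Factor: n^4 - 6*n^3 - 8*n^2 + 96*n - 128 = (n - 2)*(n^3 - 4*n^2 - 16*n + 64) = (n - 2)*(n + 4)*(n^2 - 8*n + 16) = (n - 4)*(n - 2)*(n + 4)*(n - 4)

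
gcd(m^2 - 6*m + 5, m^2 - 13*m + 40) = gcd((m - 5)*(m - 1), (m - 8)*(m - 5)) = m - 5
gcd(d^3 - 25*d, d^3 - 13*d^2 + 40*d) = d^2 - 5*d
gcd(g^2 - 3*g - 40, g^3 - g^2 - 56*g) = g - 8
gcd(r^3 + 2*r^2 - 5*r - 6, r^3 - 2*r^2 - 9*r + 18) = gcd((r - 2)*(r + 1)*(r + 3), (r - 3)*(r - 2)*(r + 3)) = r^2 + r - 6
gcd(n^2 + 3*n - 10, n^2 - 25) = n + 5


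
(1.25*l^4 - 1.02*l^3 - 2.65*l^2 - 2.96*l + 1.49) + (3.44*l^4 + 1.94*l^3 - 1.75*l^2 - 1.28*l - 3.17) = 4.69*l^4 + 0.92*l^3 - 4.4*l^2 - 4.24*l - 1.68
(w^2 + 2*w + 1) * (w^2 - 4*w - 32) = w^4 - 2*w^3 - 39*w^2 - 68*w - 32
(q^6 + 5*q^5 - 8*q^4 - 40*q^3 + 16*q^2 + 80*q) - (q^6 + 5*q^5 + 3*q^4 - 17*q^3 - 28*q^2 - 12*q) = -11*q^4 - 23*q^3 + 44*q^2 + 92*q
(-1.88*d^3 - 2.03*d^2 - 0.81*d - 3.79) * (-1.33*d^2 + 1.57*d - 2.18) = 2.5004*d^5 - 0.2517*d^4 + 1.9886*d^3 + 8.1944*d^2 - 4.1845*d + 8.2622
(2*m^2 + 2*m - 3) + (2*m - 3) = 2*m^2 + 4*m - 6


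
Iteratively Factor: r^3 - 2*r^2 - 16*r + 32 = (r + 4)*(r^2 - 6*r + 8) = (r - 4)*(r + 4)*(r - 2)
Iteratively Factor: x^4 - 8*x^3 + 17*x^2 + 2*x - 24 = (x + 1)*(x^3 - 9*x^2 + 26*x - 24) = (x - 4)*(x + 1)*(x^2 - 5*x + 6) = (x - 4)*(x - 2)*(x + 1)*(x - 3)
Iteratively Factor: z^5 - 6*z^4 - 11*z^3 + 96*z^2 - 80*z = (z + 4)*(z^4 - 10*z^3 + 29*z^2 - 20*z) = (z - 4)*(z + 4)*(z^3 - 6*z^2 + 5*z) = (z - 4)*(z - 1)*(z + 4)*(z^2 - 5*z) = z*(z - 4)*(z - 1)*(z + 4)*(z - 5)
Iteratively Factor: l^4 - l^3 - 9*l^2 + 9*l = (l - 3)*(l^3 + 2*l^2 - 3*l) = (l - 3)*(l + 3)*(l^2 - l) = (l - 3)*(l - 1)*(l + 3)*(l)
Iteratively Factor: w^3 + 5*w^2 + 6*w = (w + 2)*(w^2 + 3*w) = w*(w + 2)*(w + 3)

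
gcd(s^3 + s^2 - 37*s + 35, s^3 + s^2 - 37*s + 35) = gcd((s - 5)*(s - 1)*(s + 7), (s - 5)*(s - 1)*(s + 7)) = s^3 + s^2 - 37*s + 35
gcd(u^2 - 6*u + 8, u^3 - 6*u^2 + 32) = u - 4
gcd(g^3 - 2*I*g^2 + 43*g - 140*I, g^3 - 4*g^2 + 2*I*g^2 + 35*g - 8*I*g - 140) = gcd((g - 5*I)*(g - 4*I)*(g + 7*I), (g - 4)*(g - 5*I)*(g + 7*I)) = g^2 + 2*I*g + 35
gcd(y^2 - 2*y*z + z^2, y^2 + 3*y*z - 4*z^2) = y - z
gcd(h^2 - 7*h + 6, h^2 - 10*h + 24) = h - 6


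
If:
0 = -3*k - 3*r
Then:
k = -r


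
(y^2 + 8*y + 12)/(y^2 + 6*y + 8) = (y + 6)/(y + 4)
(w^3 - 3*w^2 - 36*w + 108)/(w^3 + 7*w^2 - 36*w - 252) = (w - 3)/(w + 7)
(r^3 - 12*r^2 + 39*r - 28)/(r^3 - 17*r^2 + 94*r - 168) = (r - 1)/(r - 6)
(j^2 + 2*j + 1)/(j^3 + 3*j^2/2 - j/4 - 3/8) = 8*(j^2 + 2*j + 1)/(8*j^3 + 12*j^2 - 2*j - 3)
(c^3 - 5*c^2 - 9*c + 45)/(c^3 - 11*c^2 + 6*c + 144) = (c^2 - 8*c + 15)/(c^2 - 14*c + 48)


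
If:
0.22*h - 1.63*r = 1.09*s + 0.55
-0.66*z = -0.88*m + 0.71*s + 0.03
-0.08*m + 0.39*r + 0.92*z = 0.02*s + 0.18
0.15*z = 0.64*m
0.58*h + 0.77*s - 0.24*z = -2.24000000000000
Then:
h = -3.26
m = 0.10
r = -0.56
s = -0.32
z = 0.44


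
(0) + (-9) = -9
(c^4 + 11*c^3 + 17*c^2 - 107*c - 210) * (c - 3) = c^5 + 8*c^4 - 16*c^3 - 158*c^2 + 111*c + 630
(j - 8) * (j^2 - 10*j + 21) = j^3 - 18*j^2 + 101*j - 168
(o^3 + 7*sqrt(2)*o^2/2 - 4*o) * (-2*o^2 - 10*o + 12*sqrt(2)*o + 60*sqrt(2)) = -2*o^5 - 10*o^4 + 5*sqrt(2)*o^4 + 25*sqrt(2)*o^3 + 92*o^3 - 48*sqrt(2)*o^2 + 460*o^2 - 240*sqrt(2)*o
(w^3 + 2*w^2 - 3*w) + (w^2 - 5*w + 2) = w^3 + 3*w^2 - 8*w + 2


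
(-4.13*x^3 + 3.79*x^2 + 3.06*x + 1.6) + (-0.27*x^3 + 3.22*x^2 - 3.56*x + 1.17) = -4.4*x^3 + 7.01*x^2 - 0.5*x + 2.77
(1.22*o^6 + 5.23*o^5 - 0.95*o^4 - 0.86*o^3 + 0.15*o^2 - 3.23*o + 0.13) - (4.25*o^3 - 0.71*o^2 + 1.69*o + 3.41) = 1.22*o^6 + 5.23*o^5 - 0.95*o^4 - 5.11*o^3 + 0.86*o^2 - 4.92*o - 3.28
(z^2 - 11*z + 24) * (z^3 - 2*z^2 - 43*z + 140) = z^5 - 13*z^4 + 3*z^3 + 565*z^2 - 2572*z + 3360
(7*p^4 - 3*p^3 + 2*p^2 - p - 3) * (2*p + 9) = 14*p^5 + 57*p^4 - 23*p^3 + 16*p^2 - 15*p - 27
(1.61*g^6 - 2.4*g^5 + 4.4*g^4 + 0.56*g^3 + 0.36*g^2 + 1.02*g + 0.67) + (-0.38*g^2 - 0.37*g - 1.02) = 1.61*g^6 - 2.4*g^5 + 4.4*g^4 + 0.56*g^3 - 0.02*g^2 + 0.65*g - 0.35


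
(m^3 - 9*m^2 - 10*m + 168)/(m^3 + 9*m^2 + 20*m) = (m^2 - 13*m + 42)/(m*(m + 5))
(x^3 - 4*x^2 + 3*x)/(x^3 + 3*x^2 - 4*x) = (x - 3)/(x + 4)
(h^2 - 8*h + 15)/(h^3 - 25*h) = (h - 3)/(h*(h + 5))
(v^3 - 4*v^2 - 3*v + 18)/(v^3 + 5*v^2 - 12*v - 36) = (v - 3)/(v + 6)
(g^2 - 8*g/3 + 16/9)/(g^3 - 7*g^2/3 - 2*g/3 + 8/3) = (g - 4/3)/(g^2 - g - 2)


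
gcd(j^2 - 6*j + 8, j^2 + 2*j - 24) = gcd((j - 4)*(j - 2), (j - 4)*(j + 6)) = j - 4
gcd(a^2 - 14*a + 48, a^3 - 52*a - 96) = a - 8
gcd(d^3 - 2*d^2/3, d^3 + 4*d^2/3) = d^2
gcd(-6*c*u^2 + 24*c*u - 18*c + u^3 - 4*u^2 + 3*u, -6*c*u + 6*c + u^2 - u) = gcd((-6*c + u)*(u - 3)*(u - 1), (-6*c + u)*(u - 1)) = -6*c*u + 6*c + u^2 - u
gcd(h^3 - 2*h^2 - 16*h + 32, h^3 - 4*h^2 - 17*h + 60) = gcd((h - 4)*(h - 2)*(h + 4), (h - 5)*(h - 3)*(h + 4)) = h + 4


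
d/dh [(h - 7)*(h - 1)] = 2*h - 8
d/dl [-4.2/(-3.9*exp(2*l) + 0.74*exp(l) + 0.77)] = (3.108 - 32.76*exp(l))*exp(l)/(-3.9*exp(2*l) + 0.74*exp(l) + 0.77)^2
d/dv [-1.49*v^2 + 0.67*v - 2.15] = 0.67 - 2.98*v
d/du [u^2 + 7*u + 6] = 2*u + 7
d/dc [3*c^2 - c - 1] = 6*c - 1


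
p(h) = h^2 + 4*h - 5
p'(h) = 2*h + 4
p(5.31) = 44.44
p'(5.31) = 14.62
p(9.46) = 122.33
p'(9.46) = 22.92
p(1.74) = 4.99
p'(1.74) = 7.48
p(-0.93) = -7.86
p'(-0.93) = 2.14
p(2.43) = 10.62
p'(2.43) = 8.86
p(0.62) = -2.14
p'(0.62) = 5.24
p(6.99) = 71.82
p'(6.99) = 17.98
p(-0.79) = -7.54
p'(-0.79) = 2.42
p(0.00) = -5.00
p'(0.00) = 4.00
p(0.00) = -5.00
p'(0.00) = 4.00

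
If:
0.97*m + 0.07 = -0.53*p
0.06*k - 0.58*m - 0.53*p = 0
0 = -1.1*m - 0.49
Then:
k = 1.73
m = -0.45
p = 0.68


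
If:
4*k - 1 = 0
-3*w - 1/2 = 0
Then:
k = 1/4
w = -1/6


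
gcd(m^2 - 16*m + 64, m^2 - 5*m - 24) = m - 8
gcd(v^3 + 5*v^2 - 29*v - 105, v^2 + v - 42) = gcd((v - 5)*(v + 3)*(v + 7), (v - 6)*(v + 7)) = v + 7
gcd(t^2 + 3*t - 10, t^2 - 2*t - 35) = t + 5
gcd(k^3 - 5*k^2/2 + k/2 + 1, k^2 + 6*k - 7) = k - 1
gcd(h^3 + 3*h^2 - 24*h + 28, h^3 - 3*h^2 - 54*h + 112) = h^2 + 5*h - 14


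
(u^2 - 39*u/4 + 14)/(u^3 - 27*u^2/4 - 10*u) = (4*u - 7)/(u*(4*u + 5))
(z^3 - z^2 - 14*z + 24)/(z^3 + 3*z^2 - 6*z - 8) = (z - 3)/(z + 1)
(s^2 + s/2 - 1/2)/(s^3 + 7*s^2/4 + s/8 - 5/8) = 4/(4*s + 5)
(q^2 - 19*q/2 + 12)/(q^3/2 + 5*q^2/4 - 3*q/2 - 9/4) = 2*(q - 8)/(q^2 + 4*q + 3)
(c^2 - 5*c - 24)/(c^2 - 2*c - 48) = (c + 3)/(c + 6)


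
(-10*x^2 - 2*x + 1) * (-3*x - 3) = 30*x^3 + 36*x^2 + 3*x - 3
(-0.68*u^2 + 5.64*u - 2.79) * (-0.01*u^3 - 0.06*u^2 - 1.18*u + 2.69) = 0.0068*u^5 - 0.0156*u^4 + 0.4919*u^3 - 8.317*u^2 + 18.4638*u - 7.5051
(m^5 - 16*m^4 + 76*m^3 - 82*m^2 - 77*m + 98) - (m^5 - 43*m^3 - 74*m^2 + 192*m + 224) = -16*m^4 + 119*m^3 - 8*m^2 - 269*m - 126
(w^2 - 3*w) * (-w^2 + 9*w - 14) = -w^4 + 12*w^3 - 41*w^2 + 42*w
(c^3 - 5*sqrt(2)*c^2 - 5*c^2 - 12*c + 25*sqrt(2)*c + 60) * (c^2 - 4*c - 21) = c^5 - 9*c^4 - 5*sqrt(2)*c^4 - 13*c^3 + 45*sqrt(2)*c^3 + 5*sqrt(2)*c^2 + 213*c^2 - 525*sqrt(2)*c + 12*c - 1260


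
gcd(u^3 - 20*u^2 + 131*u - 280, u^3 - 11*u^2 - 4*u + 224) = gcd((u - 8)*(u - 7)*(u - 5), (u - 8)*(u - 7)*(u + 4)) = u^2 - 15*u + 56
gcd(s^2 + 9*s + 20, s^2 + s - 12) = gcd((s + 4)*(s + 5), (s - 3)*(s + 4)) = s + 4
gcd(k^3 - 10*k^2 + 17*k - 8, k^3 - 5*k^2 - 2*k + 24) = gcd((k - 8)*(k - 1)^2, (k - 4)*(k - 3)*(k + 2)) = 1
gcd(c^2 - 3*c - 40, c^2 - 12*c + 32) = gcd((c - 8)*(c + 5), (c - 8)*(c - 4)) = c - 8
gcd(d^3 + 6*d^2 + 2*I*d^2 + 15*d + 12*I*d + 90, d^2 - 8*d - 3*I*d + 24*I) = d - 3*I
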